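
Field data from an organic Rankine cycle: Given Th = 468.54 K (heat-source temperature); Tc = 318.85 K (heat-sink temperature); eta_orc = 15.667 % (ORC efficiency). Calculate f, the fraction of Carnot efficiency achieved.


f = (eta_orc/100) / (1 - Tc/Th)
f = (15.667/100) / (1 - 318.85/468.54)
f = 0.49039


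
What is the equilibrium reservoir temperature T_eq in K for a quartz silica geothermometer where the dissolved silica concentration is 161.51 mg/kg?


T_eq = 1309 / (5.19 - log10(SiO2)) - 273.15
T_eq = 1309 / (5.19 - log10(161.51)) - 273.15
T_eq = 165.8465 deg C
Convert to K: 165.8465 + 273.15 = 439.00 K
T_eq = 439.00 K


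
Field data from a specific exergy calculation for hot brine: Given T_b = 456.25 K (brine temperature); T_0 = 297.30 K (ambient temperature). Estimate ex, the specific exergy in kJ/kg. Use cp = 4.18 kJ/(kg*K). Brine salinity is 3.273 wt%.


ex = cp * ((T_b - T_0) - T_0 * ln(T_b/T_0))
ex = 4.18 * ((456.25 - 297.30) - 297.30 * ln(456.25/297.30))
ex = 132.16 kJ/kg


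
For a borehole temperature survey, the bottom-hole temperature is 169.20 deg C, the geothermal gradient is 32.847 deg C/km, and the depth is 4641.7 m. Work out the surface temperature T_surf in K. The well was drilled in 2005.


T_surf = T_d - grad * d / 1000
T_surf = 169.20 - 32.847 * 4641.7 / 1000
T_surf = 16.73408 deg C
Convert to K: 16.73408 + 273.15 = 289.88 K
T_surf = 289.88 K


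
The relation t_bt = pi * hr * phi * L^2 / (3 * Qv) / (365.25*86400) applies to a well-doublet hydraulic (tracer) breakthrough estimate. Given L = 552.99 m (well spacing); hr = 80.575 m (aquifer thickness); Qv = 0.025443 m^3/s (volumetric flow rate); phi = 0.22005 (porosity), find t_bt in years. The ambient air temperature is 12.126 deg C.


t_bt = pi * hr * phi * L^2 / (3 * Qv) / (365.25*86400)
t_bt = pi * 80.575 * 0.22005 * 552.99^2 / (3 * 0.025443) / (365.25*86400)
t_bt = 7.0715 years


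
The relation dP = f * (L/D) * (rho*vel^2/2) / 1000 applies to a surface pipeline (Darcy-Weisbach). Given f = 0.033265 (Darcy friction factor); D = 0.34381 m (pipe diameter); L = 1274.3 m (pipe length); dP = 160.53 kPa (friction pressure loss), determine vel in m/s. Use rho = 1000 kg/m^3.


vel = sqrt(dP*1000*2*D / (f*L*rho))
vel = sqrt(160.53*1000*2*0.34381 / (0.033265*1274.3*1000))
vel = 1.6137 m/s


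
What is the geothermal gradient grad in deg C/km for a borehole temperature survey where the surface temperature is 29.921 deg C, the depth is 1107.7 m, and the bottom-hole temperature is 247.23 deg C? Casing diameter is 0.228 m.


grad = (T_d - T_surf) / d * 1000
grad = (247.23 - 29.921) / 1107.7 * 1000
grad = 196.18 deg C/km


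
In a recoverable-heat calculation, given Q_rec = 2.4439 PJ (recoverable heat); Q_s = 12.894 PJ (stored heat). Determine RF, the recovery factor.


RF = Q_rec / Q_s
RF = 2.4439 / 12.894
RF = 0.18954


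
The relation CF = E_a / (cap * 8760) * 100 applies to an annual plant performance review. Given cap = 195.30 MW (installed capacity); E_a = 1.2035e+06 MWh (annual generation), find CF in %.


CF = E_a / (cap * 8760) * 100
CF = 1.2035e+06 / (195.30 * 8760) * 100
CF = 70.346 %


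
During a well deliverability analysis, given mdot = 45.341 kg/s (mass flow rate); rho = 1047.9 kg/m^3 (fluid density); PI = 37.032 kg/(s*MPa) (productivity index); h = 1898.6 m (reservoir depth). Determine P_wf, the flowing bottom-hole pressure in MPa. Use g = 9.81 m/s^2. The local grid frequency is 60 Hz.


Step 1: P_i = rho*g*h/1e6 = 1047.9*9.81*1898.6/1e6 = 19.51742 MPa
Step 2: P_wf = P_i - mdot/PI = 19.51742 - 45.341/37.032 = 18.293 MPa
P_wf = 18.293 MPa


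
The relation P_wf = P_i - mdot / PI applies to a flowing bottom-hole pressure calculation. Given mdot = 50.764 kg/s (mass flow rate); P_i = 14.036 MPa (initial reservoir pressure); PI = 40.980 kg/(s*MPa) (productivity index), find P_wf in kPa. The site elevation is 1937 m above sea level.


P_wf = P_i - mdot / PI
P_wf = 14.036 - 50.764 / 40.980
P_wf = 12.79725 MPa
Convert: 12.79725 MPa * 1000.0 = 12797 kPa
P_wf = 12797 kPa


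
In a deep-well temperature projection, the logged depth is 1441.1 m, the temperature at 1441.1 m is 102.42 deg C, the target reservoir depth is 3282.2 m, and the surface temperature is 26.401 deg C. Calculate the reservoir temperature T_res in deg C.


Step 1: grad = (T_d1 - T_surf)/d1 * 1000 = (102.42 - 26.401)/1441.1 * 1000 = 52.75068 deg C/km
Step 2: T_res = T_surf + grad*d2/1000 = 26.401 + 52.75068*3282.2/1000 = 199.54 deg C
T_res = 199.54 deg C


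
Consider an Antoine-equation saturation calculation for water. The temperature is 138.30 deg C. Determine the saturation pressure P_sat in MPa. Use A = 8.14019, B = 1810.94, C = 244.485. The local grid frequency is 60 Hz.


P_sat = 10^(A - B/(C + T)) / 760 * 0.101325
P_sat = 10^(8.14019 - 1810.94/(244.485 + 138.30)) / 760 * 0.101325
P_sat = 0.34209 MPa


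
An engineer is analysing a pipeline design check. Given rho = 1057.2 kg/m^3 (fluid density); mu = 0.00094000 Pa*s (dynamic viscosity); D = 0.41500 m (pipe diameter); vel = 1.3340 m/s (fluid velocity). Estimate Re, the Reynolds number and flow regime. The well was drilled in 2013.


Step 1: Re = rho*vel*D/mu = 1057.2*1.334*0.415/0.00094 = 6.2263e+05
Step 2: Re = 6.2263e+05 > 4000, so flow is turbulent.
Re = 6.2263e+05 (turbulent)


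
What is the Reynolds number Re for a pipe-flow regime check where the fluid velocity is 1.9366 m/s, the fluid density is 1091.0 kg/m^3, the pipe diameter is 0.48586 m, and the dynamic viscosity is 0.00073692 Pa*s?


Re = rho * vel * D / mu
Re = 1091.0 * 1.9366 * 0.48586 / 0.00073692
Re = 1.3930e+06


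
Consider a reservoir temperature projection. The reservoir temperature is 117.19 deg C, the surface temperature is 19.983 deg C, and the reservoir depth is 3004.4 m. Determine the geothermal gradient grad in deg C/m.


grad = (T_res - T_surf) / d * 1000
grad = (117.19 - 19.983) / 3004.4 * 1000
grad = 32.35488 deg C/km
Convert: 32.35488 deg C/km * 0.001 = 0.032355 deg C/m
grad = 0.032355 deg C/m


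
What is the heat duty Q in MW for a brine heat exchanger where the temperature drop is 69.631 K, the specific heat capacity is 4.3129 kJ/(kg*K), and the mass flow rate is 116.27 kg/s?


Q = mdot * cp * dT / 1000
Q = 116.27 * 4.3129 * 69.631 / 1000
Q = 34.917 MW


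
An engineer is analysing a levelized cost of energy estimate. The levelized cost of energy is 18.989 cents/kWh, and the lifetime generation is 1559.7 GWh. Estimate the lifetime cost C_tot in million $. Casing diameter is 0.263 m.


C_tot = LCOE / 100 * E_tot
C_tot = 18.989 / 100 * 1559.7
C_tot = 296.17 million $


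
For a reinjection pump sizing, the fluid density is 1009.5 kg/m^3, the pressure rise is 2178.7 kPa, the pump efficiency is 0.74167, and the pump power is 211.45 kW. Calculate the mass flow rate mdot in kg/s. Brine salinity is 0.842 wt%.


mdot = P_pump * rho * eta / dP
mdot = 211.45 * 1009.5 * 0.74167 / 2178.7
mdot = 72.665 kg/s


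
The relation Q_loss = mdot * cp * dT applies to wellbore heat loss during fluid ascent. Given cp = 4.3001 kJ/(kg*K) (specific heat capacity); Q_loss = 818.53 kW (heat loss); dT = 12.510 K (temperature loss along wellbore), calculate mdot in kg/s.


mdot = Q_loss / (cp * dT)
mdot = 818.53 / (4.3001 * 12.510)
mdot = 15.216 kg/s


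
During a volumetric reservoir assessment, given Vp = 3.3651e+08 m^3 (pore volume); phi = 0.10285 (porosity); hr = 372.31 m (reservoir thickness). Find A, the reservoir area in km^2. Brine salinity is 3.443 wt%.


A = Vp / (1e6 * hr * phi)
A = 3.3651e+08 / (1e6 * 372.31 * 0.10285)
A = 8.7880 km^2


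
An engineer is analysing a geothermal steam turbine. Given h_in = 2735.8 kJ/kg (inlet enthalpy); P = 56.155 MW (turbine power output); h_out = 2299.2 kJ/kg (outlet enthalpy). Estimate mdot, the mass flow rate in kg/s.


mdot = P * 1000 / (h_in - h_out)
mdot = 56.155 * 1000 / (2735.8 - 2299.2)
mdot = 128.62 kg/s


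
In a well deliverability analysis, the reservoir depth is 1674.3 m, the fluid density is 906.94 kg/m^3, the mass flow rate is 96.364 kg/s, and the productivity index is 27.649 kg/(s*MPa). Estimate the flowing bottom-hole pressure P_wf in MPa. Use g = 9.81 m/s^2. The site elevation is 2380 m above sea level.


Step 1: P_i = rho*g*h/1e6 = 906.94*9.81*1674.3/1e6 = 14.89638 MPa
Step 2: P_wf = P_i - mdot/PI = 14.89638 - 96.364/27.649 = 11.411 MPa
P_wf = 11.411 MPa


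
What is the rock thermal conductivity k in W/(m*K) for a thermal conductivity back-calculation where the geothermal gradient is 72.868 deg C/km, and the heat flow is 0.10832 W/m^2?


k = q / (grad / 1000)
k = 0.10832 / (72.868 / 1000)
k = 1.4865 W/(m*K)


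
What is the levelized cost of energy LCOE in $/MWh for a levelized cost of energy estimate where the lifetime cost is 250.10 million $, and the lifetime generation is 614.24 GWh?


LCOE = C_tot / E_tot * 100
LCOE = 250.10 / 614.24 * 100
LCOE = 40.71698 cents/kWh
Convert: 40.71698 cents/kWh * 10.0 = 407.17 $/MWh
LCOE = 407.17 $/MWh


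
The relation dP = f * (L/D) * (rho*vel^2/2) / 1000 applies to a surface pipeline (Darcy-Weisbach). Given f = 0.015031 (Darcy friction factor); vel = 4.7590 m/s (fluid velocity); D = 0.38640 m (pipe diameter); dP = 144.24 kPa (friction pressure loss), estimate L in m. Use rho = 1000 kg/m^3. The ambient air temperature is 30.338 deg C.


L = dP*1000*D / (f*rho*vel^2/2)
L = 144.24*1000*0.38640 / (0.015031*1000*4.7590^2/2)
L = 327.44 m


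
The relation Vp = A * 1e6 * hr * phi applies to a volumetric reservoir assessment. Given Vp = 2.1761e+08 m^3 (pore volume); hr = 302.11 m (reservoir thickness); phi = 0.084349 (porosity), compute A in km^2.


A = Vp / (1e6 * hr * phi)
A = 2.1761e+08 / (1e6 * 302.11 * 0.084349)
A = 8.5395 km^2


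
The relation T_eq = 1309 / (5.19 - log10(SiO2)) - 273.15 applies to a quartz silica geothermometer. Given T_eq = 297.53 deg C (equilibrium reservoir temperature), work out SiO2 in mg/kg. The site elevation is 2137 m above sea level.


SiO2 = 10^(5.19 - 1309/(T_eq + 273.15))
SiO2 = 10^(5.19 - 1309/(297.53 + 273.15))
SiO2 = 787.49 mg/kg


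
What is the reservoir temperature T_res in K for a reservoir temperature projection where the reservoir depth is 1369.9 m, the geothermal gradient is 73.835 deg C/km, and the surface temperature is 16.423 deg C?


T_res = T_surf + grad * d / 1000
T_res = 16.423 + 73.835 * 1369.9 / 1000
T_res = 117.5696 deg C
Convert to K: 117.5696 + 273.15 = 390.72 K
T_res = 390.72 K


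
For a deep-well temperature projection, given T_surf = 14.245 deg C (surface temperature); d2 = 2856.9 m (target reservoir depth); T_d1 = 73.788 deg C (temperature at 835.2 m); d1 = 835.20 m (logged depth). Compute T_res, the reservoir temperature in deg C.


Step 1: grad = (T_d1 - T_surf)/d1 * 1000 = (73.788 - 14.245)/835.2 * 1000 = 71.29191 deg C/km
Step 2: T_res = T_surf + grad*d2/1000 = 14.245 + 71.29191*2856.9/1000 = 217.92 deg C
T_res = 217.92 deg C


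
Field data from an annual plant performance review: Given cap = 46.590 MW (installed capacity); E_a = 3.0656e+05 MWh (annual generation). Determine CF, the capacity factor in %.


CF = E_a / (cap * 8760) * 100
CF = 3.0656e+05 / (46.590 * 8760) * 100
CF = 75.114 %


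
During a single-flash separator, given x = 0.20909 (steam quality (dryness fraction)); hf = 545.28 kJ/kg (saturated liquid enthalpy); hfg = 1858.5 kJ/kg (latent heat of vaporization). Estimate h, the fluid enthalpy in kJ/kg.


h = hf + x * hfg
h = 545.28 + 0.20909 * 1858.5
h = 933.87 kJ/kg


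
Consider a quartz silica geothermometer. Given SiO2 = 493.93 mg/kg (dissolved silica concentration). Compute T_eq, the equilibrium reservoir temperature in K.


T_eq = 1309 / (5.19 - log10(SiO2)) - 273.15
T_eq = 1309 / (5.19 - log10(493.93)) - 273.15
T_eq = 251.2188 deg C
Convert to K: 251.2188 + 273.15 = 524.37 K
T_eq = 524.37 K


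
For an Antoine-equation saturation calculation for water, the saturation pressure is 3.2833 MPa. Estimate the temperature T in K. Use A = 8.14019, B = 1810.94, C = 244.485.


T = B / (A - log10(P_sat * 760 / 0.101325)) - C
T = 1810.94 / (8.14019 - log10(3.2833 * 760 / 0.101325)) - 244.485
T = 238.5892 deg C
Convert to K: 238.5892 + 273.15 = 511.74 K
T = 511.74 K


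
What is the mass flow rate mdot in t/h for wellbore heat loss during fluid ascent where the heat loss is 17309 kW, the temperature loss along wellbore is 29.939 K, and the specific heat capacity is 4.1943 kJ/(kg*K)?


mdot = Q_loss / (cp * dT)
mdot = 17309 / (4.1943 * 29.939)
mdot = 137.8400 kg/s
Convert: 137.8400 kg/s * 3.6 = 496.22 t/h
mdot = 496.22 t/h


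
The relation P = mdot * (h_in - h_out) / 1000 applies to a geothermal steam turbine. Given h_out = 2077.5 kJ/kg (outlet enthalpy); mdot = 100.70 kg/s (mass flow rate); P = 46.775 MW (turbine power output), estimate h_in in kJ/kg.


h_in = h_out + P * 1000 / mdot
h_in = 2077.5 + 46.775 * 1000 / 100.70
h_in = 2542.0 kJ/kg


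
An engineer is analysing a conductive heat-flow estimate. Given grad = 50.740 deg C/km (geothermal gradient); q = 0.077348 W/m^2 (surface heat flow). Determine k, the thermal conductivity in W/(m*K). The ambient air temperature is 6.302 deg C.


k = q * 1000 / grad
k = 0.077348 * 1000 / 50.740
k = 1.5244 W/(m*K)


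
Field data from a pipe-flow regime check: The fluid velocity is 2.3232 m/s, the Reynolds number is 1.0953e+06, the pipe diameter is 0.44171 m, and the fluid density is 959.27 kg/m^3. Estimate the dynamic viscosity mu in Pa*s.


mu = rho * vel * D / Re
mu = 959.27 * 2.3232 * 0.44171 / 1.0953e+06
mu = 0.00089873 Pa*s


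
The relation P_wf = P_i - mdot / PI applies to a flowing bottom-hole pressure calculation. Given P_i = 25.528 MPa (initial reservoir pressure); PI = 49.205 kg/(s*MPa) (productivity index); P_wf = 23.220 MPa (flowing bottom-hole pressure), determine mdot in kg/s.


mdot = (P_i - P_wf) * PI
mdot = (25.528 - 23.220) * 49.205
mdot = 113.57 kg/s


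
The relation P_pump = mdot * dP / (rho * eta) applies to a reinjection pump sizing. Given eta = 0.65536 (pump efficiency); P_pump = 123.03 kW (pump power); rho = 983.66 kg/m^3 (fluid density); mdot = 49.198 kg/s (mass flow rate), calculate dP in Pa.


dP = P_pump * rho * eta / mdot
dP = 123.03 * 983.66 * 0.65536 / 49.198
dP = 1612.087 kPa
Convert: 1612.087 kPa * 1000.0 = 1.6121e+06 Pa
dP = 1.6121e+06 Pa


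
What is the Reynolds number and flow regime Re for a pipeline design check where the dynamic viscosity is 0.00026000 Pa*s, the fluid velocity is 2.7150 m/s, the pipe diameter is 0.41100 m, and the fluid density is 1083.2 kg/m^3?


Step 1: Re = rho*vel*D/mu = 1083.2*2.715*0.411/0.00026 = 4.6489e+06
Step 2: Re = 4.6489e+06 > 4000, so flow is turbulent.
Re = 4.6489e+06 (turbulent)


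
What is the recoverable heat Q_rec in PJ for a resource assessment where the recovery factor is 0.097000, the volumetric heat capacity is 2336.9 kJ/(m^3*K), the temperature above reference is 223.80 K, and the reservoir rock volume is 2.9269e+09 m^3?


Step 1: Q_s = Vr*rhoc*dT/1e12 = 2.9269e+09*2336.9*223.8/1e12 = 1530.763 PJ
Step 2: Q_rec = Q_s * RF = 1530.763 * 0.097 = 148.48 PJ
Q_rec = 148.48 PJ


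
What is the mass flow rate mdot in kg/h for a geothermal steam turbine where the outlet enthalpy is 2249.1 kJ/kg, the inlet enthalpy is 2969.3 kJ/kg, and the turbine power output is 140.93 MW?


mdot = P * 1000 / (h_in - h_out)
mdot = 140.93 * 1000 / (2969.3 - 2249.1)
mdot = 195.6818 kg/s
Convert: 195.6818 kg/s * 3600.0 = 7.0445e+05 kg/h
mdot = 7.0445e+05 kg/h


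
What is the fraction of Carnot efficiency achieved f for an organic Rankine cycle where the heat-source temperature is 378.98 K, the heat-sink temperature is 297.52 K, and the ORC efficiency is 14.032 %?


f = (eta_orc/100) / (1 - Tc/Th)
f = (14.032/100) / (1 - 297.52/378.98)
f = 0.65282


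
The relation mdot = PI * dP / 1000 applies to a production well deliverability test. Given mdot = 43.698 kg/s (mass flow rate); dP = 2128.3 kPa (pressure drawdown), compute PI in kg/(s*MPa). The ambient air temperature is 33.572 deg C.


PI = mdot * 1000 / dP
PI = 43.698 * 1000 / 2128.3
PI = 20.532 kg/(s*MPa)


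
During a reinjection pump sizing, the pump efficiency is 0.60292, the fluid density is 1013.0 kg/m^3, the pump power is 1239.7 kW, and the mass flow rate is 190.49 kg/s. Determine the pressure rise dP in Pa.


dP = P_pump * rho * eta / mdot
dP = 1239.7 * 1013.0 * 0.60292 / 190.49
dP = 3974.784 kPa
Convert: 3974.784 kPa * 1000.0 = 3.9748e+06 Pa
dP = 3.9748e+06 Pa


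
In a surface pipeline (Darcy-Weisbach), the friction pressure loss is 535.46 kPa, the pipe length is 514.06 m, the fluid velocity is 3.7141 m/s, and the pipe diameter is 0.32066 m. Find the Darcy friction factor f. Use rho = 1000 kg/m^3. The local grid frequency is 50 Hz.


f = dP*1000 / ((L/D)*(rho*vel^2/2))
f = 535.46*1000 / ((514.06/0.32066)*(1000*3.7141^2/2))
f = 0.048426


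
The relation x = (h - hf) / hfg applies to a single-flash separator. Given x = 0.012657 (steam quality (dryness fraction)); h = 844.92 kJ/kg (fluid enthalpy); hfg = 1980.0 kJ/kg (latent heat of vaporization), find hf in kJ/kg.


hf = h - x * hfg
hf = 844.92 - 0.012657 * 1980.0
hf = 819.86 kJ/kg


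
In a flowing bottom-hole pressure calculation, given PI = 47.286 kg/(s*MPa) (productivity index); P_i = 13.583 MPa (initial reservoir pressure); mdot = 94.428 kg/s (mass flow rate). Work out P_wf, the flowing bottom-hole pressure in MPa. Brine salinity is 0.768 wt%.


P_wf = P_i - mdot / PI
P_wf = 13.583 - 94.428 / 47.286
P_wf = 11.586 MPa


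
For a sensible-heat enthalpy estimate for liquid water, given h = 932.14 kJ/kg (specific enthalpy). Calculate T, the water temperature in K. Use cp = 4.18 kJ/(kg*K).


T = h / cp
T = 932.14 / 4.18
T = 223.0000 deg C
Convert to K: 223.0000 + 273.15 = 496.15 K
T = 496.15 K


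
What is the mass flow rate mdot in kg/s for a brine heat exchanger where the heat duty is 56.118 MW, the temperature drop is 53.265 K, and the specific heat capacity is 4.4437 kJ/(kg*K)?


mdot = Q * 1000 / (cp * dT)
mdot = 56.118 * 1000 / (4.4437 * 53.265)
mdot = 237.09 kg/s


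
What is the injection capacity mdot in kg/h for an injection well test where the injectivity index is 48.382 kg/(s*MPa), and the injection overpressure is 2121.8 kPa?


mdot = II * dP / 1000
mdot = 48.382 * 2121.8 / 1000
mdot = 102.6569 kg/s
Convert: 102.6569 kg/s * 3600.0 = 3.6956e+05 kg/h
mdot = 3.6956e+05 kg/h


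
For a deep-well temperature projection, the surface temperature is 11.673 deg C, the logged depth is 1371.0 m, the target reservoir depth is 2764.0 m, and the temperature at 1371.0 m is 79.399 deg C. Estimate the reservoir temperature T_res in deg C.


Step 1: grad = (T_d1 - T_surf)/d1 * 1000 = (79.399 - 11.673)/1371.0 * 1000 = 49.39898 deg C/km
Step 2: T_res = T_surf + grad*d2/1000 = 11.673 + 49.39898*2764.0/1000 = 148.21 deg C
T_res = 148.21 deg C


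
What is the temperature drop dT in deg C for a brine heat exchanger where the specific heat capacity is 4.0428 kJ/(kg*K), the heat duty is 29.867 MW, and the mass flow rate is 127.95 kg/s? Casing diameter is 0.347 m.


dT = Q * 1000 / (mdot * cp)
dT = 29.867 * 1000 / (127.95 * 4.0428)
dT = 57.73897 K
Convert (temperature difference, 1 K = 1 deg C): 57.73897 K = 57.73897 deg C
dT = 57.739 deg C


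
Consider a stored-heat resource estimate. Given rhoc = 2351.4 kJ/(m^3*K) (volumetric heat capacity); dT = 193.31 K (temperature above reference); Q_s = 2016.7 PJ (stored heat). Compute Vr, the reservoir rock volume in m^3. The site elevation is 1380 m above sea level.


Vr = Q_s * 1e12 / (rhoc * dT)
Vr = 2016.7 * 1e12 / (2351.4 * 193.31)
Vr = 4.4367e+09 m^3


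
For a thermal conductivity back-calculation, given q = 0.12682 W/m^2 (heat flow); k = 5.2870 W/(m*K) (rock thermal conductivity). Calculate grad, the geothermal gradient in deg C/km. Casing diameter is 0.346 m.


grad = q / k * 1000
grad = 0.12682 / 5.2870 * 1000
grad = 23.987 deg C/km


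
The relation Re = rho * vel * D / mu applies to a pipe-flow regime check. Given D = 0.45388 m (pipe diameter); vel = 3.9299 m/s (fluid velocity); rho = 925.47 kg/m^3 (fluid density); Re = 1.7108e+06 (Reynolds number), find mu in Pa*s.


mu = rho * vel * D / Re
mu = 925.47 * 3.9299 * 0.45388 / 1.7108e+06
mu = 0.00096491 Pa*s


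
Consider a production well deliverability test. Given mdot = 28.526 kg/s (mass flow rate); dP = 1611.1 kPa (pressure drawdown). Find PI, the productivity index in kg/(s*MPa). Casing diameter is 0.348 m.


PI = mdot * 1000 / dP
PI = 28.526 * 1000 / 1611.1
PI = 17.706 kg/(s*MPa)


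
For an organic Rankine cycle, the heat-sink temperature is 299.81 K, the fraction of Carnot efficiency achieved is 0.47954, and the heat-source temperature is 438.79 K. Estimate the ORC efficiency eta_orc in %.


eta_orc = (1 - Tc/Th) * f * 100
eta_orc = (1 - 299.81/438.79) * 0.47954 * 100
eta_orc = 15.189 %


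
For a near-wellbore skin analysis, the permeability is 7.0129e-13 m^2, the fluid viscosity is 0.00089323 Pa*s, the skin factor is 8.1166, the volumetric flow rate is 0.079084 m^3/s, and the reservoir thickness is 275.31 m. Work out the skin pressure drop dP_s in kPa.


dP_s = S * q * mu / (2*pi*k*hr) / 1000
dP_s = 8.1166 * 0.079084 * 0.00089323 / (2*pi*7.0129e-13*275.31) / 1000
dP_s = 472.64 kPa


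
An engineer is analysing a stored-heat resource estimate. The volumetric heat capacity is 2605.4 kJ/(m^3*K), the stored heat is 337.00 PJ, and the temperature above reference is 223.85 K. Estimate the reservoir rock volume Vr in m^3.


Vr = Q_s * 1e12 / (rhoc * dT)
Vr = 337.00 * 1e12 / (2605.4 * 223.85)
Vr = 5.7783e+08 m^3


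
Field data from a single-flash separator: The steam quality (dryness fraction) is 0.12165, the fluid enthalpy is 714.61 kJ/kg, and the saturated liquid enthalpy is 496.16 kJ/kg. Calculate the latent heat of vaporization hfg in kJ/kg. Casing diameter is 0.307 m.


hfg = (h - hf) / x
hfg = (714.61 - 496.16) / 0.12165
hfg = 1795.7 kJ/kg


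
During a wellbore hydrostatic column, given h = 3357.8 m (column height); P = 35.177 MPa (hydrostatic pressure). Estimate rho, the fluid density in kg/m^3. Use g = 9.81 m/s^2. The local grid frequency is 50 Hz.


rho = P * 1e6 / (g * h)
rho = 35.177 * 1e6 / (9.81 * 3357.8)
rho = 1067.9 kg/m^3


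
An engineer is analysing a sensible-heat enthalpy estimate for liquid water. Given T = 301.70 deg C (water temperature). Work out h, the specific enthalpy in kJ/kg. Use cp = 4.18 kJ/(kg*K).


h = cp * T
h = 4.18 * 301.70
h = 1261.1 kJ/kg


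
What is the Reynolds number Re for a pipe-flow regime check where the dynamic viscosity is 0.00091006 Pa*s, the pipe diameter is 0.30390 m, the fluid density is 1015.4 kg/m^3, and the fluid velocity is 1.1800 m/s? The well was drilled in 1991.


Re = rho * vel * D / mu
Re = 1015.4 * 1.1800 * 0.30390 / 0.00091006
Re = 4.0011e+05


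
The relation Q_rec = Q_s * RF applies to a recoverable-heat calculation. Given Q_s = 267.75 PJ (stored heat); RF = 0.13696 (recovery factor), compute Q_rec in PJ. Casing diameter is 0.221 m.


Q_rec = Q_s * RF
Q_rec = 267.75 * 0.13696
Q_rec = 36.671 PJ


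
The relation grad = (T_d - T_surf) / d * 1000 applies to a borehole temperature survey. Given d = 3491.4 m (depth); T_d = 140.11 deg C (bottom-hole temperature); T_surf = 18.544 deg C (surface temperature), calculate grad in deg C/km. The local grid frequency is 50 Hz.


grad = (T_d - T_surf) / d * 1000
grad = (140.11 - 18.544) / 3491.4 * 1000
grad = 34.819 deg C/km


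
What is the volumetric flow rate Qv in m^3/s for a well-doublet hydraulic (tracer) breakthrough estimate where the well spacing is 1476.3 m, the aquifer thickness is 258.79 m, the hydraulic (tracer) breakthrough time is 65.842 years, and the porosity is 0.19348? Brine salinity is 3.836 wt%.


Qv = pi*hr*phi*L^2 / (3*t_bt*365.25*86400)
Qv = pi*258.79*0.19348*1476.3^2 / (3*65.842*365.25*86400)
Qv = 0.054999 m^3/s


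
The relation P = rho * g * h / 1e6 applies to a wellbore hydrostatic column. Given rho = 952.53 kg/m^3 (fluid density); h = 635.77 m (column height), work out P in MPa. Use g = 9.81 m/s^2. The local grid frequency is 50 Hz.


P = rho * g * h / 1e6
P = 952.53 * 9.81 * 635.77 / 1e6
P = 5.9408 MPa


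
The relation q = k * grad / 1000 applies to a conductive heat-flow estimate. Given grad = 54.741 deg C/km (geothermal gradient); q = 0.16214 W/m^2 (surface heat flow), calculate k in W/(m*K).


k = q * 1000 / grad
k = 0.16214 * 1000 / 54.741
k = 2.9619 W/(m*K)


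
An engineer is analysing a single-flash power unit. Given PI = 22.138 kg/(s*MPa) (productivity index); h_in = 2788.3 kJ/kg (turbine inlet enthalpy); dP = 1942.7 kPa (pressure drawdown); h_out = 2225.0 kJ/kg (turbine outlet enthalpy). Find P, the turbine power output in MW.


Step 1: mdot = PI * dP / 1000 = 22.138 * 1942.7 / 1000 = 43.00749 kg/s
Step 2: P = mdot*(h_in - h_out)/1000 = 43.00749*(2788.3 - 2225.0)/1000 = 24.226 MW
P = 24.226 MW


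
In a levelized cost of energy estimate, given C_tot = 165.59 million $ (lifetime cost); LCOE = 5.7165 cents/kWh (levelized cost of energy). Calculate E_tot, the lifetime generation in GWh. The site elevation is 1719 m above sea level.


E_tot = C_tot / LCOE * 100
E_tot = 165.59 / 5.7165 * 100
E_tot = 2896.7 GWh


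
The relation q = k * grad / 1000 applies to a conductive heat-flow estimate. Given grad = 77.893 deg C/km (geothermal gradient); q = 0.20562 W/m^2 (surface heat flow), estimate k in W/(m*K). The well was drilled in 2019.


k = q * 1000 / grad
k = 0.20562 * 1000 / 77.893
k = 2.6398 W/(m*K)


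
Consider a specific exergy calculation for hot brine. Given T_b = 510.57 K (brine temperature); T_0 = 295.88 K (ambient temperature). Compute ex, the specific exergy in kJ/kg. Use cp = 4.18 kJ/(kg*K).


ex = cp * ((T_b - T_0) - T_0 * ln(T_b/T_0))
ex = 4.18 * ((510.57 - 295.88) - 295.88 * ln(510.57/295.88))
ex = 222.65 kJ/kg


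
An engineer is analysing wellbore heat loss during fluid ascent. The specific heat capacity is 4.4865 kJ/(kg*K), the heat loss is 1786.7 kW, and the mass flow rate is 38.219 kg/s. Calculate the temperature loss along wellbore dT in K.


dT = Q_loss / (mdot * cp)
dT = 1786.7 / (38.219 * 4.4865)
dT = 10.420 K


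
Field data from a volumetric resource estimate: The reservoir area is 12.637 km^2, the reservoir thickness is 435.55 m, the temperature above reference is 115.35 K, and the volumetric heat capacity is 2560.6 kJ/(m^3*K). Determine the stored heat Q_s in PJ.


Step 1: Vr = A*1e6*hr = 12.637*1e6*435.55 = 5.504045e+09 m^3
Step 2: Q_s = Vr*rhoc*dT/1e12 = 5.504045e+09*2560.6*115.35/1e12 = 1625.7 PJ
Q_s = 1625.7 PJ


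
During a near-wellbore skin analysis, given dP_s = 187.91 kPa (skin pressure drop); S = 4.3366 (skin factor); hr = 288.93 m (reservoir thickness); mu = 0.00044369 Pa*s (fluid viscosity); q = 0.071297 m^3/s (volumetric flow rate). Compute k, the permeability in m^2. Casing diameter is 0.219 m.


k = S*q*mu / (2*pi*dP_s*1000*hr)
k = 4.3366*0.071297*0.00044369 / (2*pi*187.91*1000*288.93)
k = 4.0214e-13 m^2


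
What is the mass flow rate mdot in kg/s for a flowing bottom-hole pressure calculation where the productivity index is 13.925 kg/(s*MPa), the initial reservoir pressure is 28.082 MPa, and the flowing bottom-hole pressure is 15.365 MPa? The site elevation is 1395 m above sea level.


mdot = (P_i - P_wf) * PI
mdot = (28.082 - 15.365) * 13.925
mdot = 177.08 kg/s


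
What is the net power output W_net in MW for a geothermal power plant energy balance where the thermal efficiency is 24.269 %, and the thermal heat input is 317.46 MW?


W_net = eta / 100 * Q_in
W_net = 24.269 / 100 * 317.46
W_net = 77.044 MW


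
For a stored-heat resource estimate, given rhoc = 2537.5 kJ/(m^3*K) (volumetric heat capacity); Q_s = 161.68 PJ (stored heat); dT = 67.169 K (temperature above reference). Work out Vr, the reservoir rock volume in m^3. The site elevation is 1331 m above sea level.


Vr = Q_s * 1e12 / (rhoc * dT)
Vr = 161.68 * 1e12 / (2537.5 * 67.169)
Vr = 9.4860e+08 m^3


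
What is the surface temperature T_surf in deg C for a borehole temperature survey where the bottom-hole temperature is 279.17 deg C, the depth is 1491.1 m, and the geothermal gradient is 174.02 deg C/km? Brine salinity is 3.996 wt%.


T_surf = T_d - grad * d / 1000
T_surf = 279.17 - 174.02 * 1491.1 / 1000
T_surf = 19.689 deg C


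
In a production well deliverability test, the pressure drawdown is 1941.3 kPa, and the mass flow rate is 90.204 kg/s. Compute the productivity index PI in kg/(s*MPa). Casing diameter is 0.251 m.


PI = mdot * 1000 / dP
PI = 90.204 * 1000 / 1941.3
PI = 46.466 kg/(s*MPa)


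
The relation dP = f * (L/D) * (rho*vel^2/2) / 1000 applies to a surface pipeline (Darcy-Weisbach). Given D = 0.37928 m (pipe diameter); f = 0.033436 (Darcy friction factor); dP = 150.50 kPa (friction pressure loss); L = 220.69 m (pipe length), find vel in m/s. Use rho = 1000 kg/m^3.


vel = sqrt(dP*1000*2*D / (f*L*rho))
vel = sqrt(150.50*1000*2*0.37928 / (0.033436*220.69*1000))
vel = 3.9334 m/s


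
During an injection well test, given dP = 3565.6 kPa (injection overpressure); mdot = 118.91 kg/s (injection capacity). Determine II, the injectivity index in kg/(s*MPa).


II = mdot * 1000 / dP
II = 118.91 * 1000 / 3565.6
II = 33.349 kg/(s*MPa)


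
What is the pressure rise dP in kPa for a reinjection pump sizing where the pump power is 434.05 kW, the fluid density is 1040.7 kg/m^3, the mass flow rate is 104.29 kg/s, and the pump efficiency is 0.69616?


dP = P_pump * rho * eta / mdot
dP = 434.05 * 1040.7 * 0.69616 / 104.29
dP = 3015.3 kPa


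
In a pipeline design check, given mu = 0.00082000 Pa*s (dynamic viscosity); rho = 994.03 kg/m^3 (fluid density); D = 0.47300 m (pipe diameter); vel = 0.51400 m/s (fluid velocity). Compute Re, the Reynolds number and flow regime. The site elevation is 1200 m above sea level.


Step 1: Re = rho*vel*D/mu = 994.03*0.514*0.473/0.00082 = 2.9472e+05
Step 2: Re = 2.9472e+05 > 4000, so flow is turbulent.
Re = 2.9472e+05 (turbulent)


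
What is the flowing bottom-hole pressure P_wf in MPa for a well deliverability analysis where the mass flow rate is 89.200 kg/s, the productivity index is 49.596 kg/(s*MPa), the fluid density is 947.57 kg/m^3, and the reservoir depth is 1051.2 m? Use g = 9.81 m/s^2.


Step 1: P_i = rho*g*h/1e6 = 947.57*9.81*1051.2/1e6 = 9.771600 MPa
Step 2: P_wf = P_i - mdot/PI = 9.771600 - 89.2/49.596 = 7.9731 MPa
P_wf = 7.9731 MPa


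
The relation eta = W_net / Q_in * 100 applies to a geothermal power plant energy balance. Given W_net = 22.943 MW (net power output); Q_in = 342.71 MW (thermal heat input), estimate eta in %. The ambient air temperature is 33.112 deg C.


eta = W_net / Q_in * 100
eta = 22.943 / 342.71 * 100
eta = 6.6946 %


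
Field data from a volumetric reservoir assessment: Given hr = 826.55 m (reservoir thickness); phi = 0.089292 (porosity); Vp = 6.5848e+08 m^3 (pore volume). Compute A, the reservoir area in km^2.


A = Vp / (1e6 * hr * phi)
A = 6.5848e+08 / (1e6 * 826.55 * 0.089292)
A = 8.9220 km^2


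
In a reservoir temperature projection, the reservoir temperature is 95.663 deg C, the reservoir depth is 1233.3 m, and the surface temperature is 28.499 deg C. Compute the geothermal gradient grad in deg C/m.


grad = (T_res - T_surf) / d * 1000
grad = (95.663 - 28.499) / 1233.3 * 1000
grad = 54.45877 deg C/km
Convert: 54.45877 deg C/km * 0.001 = 0.054459 deg C/m
grad = 0.054459 deg C/m


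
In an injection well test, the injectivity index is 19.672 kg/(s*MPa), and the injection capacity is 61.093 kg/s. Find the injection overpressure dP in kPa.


dP = mdot * 1000 / II
dP = 61.093 * 1000 / 19.672
dP = 3105.6 kPa


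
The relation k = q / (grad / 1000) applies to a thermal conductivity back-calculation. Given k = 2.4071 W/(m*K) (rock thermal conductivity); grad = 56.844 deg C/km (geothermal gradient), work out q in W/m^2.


q = k * grad / 1000
q = 2.4071 * 56.844 / 1000
q = 0.13683 W/m^2


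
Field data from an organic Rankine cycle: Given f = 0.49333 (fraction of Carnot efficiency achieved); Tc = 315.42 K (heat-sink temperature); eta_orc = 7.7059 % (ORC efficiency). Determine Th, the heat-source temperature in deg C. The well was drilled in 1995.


Th = Tc / (1 - (eta_orc/100)/f)
Th = 315.42 / (1 - (7.7059/100)/0.49333)
Th = 373.8097 K
Convert to deg C: 373.8097 - 273.15 = 100.66 deg C
Th = 100.66 deg C


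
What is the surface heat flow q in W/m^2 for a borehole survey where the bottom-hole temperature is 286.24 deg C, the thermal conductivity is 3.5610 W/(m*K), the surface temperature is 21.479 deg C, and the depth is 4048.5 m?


Step 1: grad = (T_d - T_surf)/d * 1000 = (286.24 - 21.479)/4048.5 * 1000 = 65.39731 deg C/km
Step 2: q = k * grad / 1000 = 3.561 * 65.39731 / 1000 = 0.23288 W/m^2
q = 0.23288 W/m^2


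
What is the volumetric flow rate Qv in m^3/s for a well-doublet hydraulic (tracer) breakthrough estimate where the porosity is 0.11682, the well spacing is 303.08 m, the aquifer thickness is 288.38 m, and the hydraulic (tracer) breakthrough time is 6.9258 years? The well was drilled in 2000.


Qv = pi*hr*phi*L^2 / (3*t_bt*365.25*86400)
Qv = pi*288.38*0.11682*303.08^2 / (3*6.9258*365.25*86400)
Qv = 0.014827 m^3/s


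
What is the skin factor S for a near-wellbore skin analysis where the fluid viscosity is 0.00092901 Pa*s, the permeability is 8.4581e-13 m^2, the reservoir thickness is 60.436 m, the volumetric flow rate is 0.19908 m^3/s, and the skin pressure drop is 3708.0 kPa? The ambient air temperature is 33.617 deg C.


S = dP_s * 1000 * 2*pi*k*hr / (q*mu)
S = 3708.0 * 1000 * 2*pi*8.4581e-13*60.436 / (0.19908*0.00092901)
S = 6.4393


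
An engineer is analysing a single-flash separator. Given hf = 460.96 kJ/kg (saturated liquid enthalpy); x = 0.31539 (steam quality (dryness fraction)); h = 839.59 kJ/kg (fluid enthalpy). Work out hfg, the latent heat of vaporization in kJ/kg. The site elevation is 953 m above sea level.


hfg = (h - hf) / x
hfg = (839.59 - 460.96) / 0.31539
hfg = 1200.5 kJ/kg


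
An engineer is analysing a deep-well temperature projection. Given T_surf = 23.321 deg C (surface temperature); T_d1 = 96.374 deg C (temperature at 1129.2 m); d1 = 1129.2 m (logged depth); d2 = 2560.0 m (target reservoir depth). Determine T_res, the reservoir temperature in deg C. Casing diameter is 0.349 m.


Step 1: grad = (T_d1 - T_surf)/d1 * 1000 = (96.374 - 23.321)/1129.2 * 1000 = 64.69447 deg C/km
Step 2: T_res = T_surf + grad*d2/1000 = 23.321 + 64.69447*2560.0/1000 = 188.94 deg C
T_res = 188.94 deg C


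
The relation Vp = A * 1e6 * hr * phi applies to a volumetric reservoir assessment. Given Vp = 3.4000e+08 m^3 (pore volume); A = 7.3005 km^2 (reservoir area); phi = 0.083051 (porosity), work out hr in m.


hr = Vp / (A * 1e6 * phi)
hr = 3.4000e+08 / (7.3005 * 1e6 * 0.083051)
hr = 560.77 m


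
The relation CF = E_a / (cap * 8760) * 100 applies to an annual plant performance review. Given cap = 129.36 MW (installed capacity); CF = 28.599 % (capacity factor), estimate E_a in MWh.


E_a = CF / 100 * cap * 8760
E_a = 28.599 / 100 * 129.36 * 8760
E_a = 3.2408e+05 MWh


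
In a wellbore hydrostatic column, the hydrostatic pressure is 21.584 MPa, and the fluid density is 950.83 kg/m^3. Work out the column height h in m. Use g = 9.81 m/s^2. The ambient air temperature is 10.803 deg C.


h = P * 1e6 / (g * rho)
h = 21.584 * 1e6 / (9.81 * 950.83)
h = 2314.0 m


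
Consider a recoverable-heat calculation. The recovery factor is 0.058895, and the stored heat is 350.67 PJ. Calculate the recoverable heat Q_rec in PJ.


Q_rec = Q_s * RF
Q_rec = 350.67 * 0.058895
Q_rec = 20.653 PJ


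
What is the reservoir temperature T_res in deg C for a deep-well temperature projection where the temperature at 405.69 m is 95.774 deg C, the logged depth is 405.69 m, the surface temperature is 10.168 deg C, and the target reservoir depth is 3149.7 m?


Step 1: grad = (T_d1 - T_surf)/d1 * 1000 = (95.774 - 10.168)/405.69 * 1000 = 211.0133 deg C/km
Step 2: T_res = T_surf + grad*d2/1000 = 10.168 + 211.0133*3149.7/1000 = 674.80 deg C
T_res = 674.80 deg C


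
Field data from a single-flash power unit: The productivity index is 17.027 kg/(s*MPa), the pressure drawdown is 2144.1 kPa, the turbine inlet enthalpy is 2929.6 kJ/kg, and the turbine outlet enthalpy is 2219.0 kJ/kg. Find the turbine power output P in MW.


Step 1: mdot = PI * dP / 1000 = 17.027 * 2144.1 / 1000 = 36.50759 kg/s
Step 2: P = mdot*(h_in - h_out)/1000 = 36.50759*(2929.6 - 2219.0)/1000 = 25.942 MW
P = 25.942 MW


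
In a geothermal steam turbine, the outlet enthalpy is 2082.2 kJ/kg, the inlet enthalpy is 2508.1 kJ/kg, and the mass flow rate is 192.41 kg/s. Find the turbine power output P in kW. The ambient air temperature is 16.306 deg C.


P = mdot * (h_in - h_out) / 1000
P = 192.41 * (2508.1 - 2082.2) / 1000
P = 81.94742 MW
Convert: 81.94742 MW * 1000.0 = 81947 kW
P = 81947 kW


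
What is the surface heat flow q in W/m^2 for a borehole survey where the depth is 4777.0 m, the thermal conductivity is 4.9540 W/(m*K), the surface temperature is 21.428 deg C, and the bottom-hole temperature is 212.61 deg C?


Step 1: grad = (T_d - T_surf)/d * 1000 = (212.61 - 21.428)/4777.0 * 1000 = 40.02135 deg C/km
Step 2: q = k * grad / 1000 = 4.954 * 40.02135 / 1000 = 0.19827 W/m^2
q = 0.19827 W/m^2


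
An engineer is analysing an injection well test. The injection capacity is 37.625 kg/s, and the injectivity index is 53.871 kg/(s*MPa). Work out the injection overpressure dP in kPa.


dP = mdot * 1000 / II
dP = 37.625 * 1000 / 53.871
dP = 698.43 kPa


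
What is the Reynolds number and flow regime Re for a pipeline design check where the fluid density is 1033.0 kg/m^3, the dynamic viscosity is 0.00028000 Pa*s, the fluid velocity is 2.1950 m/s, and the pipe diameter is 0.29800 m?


Step 1: Re = rho*vel*D/mu = 1033.0*2.195*0.298/0.00028 = 2.4132e+06
Step 2: Re = 2.4132e+06 > 4000, so flow is turbulent.
Re = 2.4132e+06 (turbulent)


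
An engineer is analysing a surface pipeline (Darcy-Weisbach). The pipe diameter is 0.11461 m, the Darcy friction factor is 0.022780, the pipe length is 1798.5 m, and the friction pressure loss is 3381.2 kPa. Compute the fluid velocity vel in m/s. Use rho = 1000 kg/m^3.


vel = sqrt(dP*1000*2*D / (f*L*rho))
vel = sqrt(3381.2*1000*2*0.11461 / (0.022780*1798.5*1000))
vel = 4.3494 m/s


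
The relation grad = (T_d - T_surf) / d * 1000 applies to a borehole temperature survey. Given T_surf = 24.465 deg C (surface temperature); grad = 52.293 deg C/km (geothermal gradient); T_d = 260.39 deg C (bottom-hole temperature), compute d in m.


d = (T_d - T_surf) / grad * 1000
d = (260.39 - 24.465) / 52.293 * 1000
d = 4511.6 m


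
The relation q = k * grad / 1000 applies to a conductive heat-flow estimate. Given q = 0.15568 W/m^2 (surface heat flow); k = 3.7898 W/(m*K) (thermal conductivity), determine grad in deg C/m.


grad = q * 1000 / k
grad = 0.15568 * 1000 / 3.7898
grad = 41.07868 deg C/km
Convert: 41.07868 deg C/km * 0.001 = 0.041079 deg C/m
grad = 0.041079 deg C/m


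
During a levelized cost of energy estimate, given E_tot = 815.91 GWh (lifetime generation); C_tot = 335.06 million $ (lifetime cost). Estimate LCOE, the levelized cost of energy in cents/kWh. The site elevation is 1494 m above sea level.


LCOE = C_tot / E_tot * 100
LCOE = 335.06 / 815.91 * 100
LCOE = 41.066 cents/kWh


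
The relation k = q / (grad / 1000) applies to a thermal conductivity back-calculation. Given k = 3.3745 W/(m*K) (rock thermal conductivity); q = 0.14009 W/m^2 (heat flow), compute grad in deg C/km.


grad = q / k * 1000
grad = 0.14009 / 3.3745 * 1000
grad = 41.514 deg C/km


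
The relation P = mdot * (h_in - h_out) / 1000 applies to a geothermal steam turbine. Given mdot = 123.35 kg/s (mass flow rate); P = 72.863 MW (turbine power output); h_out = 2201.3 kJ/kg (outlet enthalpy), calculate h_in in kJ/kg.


h_in = h_out + P * 1000 / mdot
h_in = 2201.3 + 72.863 * 1000 / 123.35
h_in = 2792.0 kJ/kg
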